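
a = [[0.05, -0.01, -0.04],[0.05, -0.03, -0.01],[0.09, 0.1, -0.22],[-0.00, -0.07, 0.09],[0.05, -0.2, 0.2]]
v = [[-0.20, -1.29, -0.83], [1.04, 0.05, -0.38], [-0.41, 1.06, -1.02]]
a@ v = [[-0.00, -0.11, 0.00], [-0.04, -0.08, -0.02], [0.18, -0.34, 0.11], [-0.11, 0.09, -0.07], [-0.3, 0.14, -0.17]]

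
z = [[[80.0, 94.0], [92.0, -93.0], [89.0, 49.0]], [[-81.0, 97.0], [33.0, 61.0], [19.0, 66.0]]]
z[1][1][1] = 61.0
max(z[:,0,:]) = 97.0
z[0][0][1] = 94.0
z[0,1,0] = 92.0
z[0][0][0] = 80.0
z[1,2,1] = 66.0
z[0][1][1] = -93.0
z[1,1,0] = 33.0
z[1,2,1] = 66.0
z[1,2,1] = 66.0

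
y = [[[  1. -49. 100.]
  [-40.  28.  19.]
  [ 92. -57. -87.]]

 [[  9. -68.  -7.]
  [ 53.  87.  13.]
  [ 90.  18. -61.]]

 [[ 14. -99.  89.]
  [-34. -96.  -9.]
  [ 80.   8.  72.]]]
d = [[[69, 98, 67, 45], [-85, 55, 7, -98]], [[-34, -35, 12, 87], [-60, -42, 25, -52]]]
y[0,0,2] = 100.0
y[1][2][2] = -61.0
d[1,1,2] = 25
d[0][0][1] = 98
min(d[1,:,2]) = 12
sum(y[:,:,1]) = -228.0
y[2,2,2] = 72.0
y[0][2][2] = -87.0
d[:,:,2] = [[67, 7], [12, 25]]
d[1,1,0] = -60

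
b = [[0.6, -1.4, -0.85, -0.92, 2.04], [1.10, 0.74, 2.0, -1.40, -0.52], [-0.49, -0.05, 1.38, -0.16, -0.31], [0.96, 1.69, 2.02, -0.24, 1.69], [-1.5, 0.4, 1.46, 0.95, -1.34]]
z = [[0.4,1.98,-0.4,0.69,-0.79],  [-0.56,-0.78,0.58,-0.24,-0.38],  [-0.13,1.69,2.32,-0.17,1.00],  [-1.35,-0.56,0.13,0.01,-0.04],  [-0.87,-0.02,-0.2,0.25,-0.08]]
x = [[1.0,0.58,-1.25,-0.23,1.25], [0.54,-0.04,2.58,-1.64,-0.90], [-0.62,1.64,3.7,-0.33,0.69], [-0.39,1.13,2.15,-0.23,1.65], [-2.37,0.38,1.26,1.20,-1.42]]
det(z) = -0.41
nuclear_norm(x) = 12.61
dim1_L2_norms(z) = [2.31, 1.21, 3.05, 1.47, 0.93]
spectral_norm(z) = 3.18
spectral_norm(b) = 4.15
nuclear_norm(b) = 11.10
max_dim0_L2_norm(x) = 5.3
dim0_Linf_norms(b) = [1.5, 1.69, 2.02, 1.4, 2.04]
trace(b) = 1.14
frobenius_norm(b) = 6.03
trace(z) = 1.87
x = z + b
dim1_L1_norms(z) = [4.26, 2.54, 5.31, 2.09, 1.42]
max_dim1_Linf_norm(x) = 3.7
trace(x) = 3.01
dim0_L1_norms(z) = [3.31, 5.03, 3.63, 1.36, 2.29]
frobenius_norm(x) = 7.21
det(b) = -0.16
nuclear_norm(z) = 7.93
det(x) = -7.02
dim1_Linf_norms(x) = [1.25, 2.58, 3.7, 2.15, 2.37]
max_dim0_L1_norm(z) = 5.03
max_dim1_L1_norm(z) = 5.31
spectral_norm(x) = 5.71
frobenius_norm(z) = 4.37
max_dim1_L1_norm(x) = 6.98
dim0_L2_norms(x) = [2.73, 2.11, 5.3, 2.08, 2.75]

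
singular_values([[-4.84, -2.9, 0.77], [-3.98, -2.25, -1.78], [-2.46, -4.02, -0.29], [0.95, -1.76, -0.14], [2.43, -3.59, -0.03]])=[8.48, 5.11, 1.87]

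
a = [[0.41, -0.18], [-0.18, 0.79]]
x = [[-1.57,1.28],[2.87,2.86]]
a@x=[[-1.16, 0.01], [2.55, 2.03]]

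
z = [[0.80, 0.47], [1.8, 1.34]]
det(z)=0.226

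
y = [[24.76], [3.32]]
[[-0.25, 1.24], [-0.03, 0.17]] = y @ [[-0.01, 0.05]]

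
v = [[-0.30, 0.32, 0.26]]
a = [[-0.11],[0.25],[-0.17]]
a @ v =[[0.03, -0.04, -0.03], [-0.08, 0.08, 0.06], [0.05, -0.05, -0.04]]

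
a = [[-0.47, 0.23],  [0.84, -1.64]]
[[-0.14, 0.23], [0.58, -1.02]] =a@ [[0.18, -0.26], [-0.26, 0.49]]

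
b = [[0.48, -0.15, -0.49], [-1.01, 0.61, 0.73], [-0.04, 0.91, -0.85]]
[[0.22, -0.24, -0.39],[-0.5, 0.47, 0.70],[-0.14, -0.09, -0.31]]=b@[[0.42, -0.13, 0.00], [-0.13, 0.18, 0.31], [0.00, 0.31, 0.7]]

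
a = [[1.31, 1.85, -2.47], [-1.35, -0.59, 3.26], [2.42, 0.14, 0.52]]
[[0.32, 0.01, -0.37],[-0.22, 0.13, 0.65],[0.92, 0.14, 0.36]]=a @ [[0.36, 0.04, 0.09], [0.04, 0.07, 0.07], [0.09, 0.07, 0.25]]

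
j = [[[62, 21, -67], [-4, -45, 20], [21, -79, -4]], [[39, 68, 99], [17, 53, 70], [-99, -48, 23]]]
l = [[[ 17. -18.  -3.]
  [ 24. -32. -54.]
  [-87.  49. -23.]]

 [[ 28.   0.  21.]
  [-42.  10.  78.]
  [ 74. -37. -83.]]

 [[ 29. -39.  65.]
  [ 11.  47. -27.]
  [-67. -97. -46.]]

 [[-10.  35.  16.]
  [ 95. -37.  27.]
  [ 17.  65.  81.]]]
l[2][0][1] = -39.0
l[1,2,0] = 74.0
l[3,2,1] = 65.0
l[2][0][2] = 65.0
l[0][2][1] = 49.0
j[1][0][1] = 68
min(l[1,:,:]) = -83.0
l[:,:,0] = [[17.0, 24.0, -87.0], [28.0, -42.0, 74.0], [29.0, 11.0, -67.0], [-10.0, 95.0, 17.0]]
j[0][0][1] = 21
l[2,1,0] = 11.0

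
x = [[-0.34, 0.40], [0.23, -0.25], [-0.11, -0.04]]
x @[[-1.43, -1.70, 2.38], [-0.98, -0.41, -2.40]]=[[0.09, 0.41, -1.77], [-0.08, -0.29, 1.15], [0.2, 0.20, -0.17]]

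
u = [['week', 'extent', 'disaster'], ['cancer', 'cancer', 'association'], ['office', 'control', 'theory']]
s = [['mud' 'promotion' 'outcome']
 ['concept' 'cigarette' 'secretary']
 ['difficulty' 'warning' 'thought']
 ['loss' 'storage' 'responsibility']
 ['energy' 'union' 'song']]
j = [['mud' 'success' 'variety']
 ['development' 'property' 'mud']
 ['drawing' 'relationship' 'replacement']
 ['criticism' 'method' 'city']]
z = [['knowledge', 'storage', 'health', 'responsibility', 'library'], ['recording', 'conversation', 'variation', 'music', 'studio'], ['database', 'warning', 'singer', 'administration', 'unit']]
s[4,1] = 'union'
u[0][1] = 'extent'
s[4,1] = 'union'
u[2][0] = 'office'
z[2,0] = 'database'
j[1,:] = ['development', 'property', 'mud']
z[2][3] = 'administration'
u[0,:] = ['week', 'extent', 'disaster']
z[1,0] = 'recording'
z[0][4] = 'library'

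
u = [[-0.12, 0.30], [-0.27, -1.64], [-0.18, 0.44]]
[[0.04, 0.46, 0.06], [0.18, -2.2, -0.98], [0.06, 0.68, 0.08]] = u @ [[-0.43, -0.36, 0.73], [-0.04, 1.40, 0.48]]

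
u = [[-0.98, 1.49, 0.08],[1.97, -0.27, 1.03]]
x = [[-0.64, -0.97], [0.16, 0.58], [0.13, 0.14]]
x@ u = [[-1.28,-0.69,-1.05], [0.99,0.08,0.61], [0.15,0.16,0.15]]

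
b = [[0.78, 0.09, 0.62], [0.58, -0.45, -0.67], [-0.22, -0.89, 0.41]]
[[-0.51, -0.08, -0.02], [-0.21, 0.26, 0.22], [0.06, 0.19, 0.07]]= b@[[-0.53,0.05,0.10], [0.00,-0.29,-0.16], [-0.15,-0.15,-0.13]]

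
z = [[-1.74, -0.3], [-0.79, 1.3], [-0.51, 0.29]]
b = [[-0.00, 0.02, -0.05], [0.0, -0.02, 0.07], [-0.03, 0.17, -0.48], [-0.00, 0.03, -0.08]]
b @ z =[[0.01, 0.01], [-0.02, -0.01], [0.16, 0.09], [0.02, 0.02]]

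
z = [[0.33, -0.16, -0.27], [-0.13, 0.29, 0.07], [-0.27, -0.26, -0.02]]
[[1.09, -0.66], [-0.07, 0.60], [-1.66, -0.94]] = z @ [[4.52, 1.39], [1.65, 1.96], [0.5, 2.99]]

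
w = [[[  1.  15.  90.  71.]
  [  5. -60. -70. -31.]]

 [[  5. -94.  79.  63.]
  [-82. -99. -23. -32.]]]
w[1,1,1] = -99.0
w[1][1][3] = -32.0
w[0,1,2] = -70.0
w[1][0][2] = 79.0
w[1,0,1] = -94.0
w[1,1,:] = [-82.0, -99.0, -23.0, -32.0]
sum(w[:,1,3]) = -63.0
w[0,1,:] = [5.0, -60.0, -70.0, -31.0]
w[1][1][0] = -82.0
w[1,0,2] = 79.0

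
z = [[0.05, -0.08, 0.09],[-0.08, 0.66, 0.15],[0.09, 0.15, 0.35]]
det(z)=0.001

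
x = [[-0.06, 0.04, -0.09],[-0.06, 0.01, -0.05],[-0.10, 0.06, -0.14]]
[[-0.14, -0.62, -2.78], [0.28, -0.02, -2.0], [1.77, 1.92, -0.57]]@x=[[0.32, -0.18, 0.43], [0.18, -0.11, 0.26], [-0.16, 0.06, -0.18]]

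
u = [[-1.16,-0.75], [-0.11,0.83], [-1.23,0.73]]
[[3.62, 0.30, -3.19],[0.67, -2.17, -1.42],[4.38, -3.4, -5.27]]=u @ [[-3.35, 1.32, 3.55],  [0.36, -2.44, -1.24]]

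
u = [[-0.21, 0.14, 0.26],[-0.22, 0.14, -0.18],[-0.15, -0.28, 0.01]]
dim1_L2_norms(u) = [0.36, 0.32, 0.32]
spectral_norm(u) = 0.38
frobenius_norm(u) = 0.58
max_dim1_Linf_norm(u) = 0.28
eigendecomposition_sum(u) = [[-0.11+0.12j, 0.08+0.08j, (0.12+0.07j)], [(-0.09-0.04j), (-0.03+0.06j), (-0.02+0.08j)], [(-0.09-0.08j), -0.06+0.06j, (-0.06+0.09j)]] + [[(-0.11-0.12j), (0.08-0.08j), 0.12-0.07j], [(-0.09+0.04j), (-0.03-0.06j), -0.02-0.08j], [(-0.09+0.08j), -0.06-0.06j, (-0.06-0.09j)]] + [[0.01+0.00j, (-0.03-0j), (0.02-0j)], [-0.04-0.00j, (0.19+0j), (-0.15+0j)], [(0.03+0j), -0.16-0.00j, (0.12-0j)]]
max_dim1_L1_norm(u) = 0.61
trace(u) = -0.06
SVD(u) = [[-0.88, 0.35, -0.33], [-0.44, -0.31, 0.84], [0.20, 0.88, 0.42]] @ diag([0.376746923048017, 0.3189981080325572, 0.29833196785711763]) @ [[0.67, -0.63, -0.39], [-0.43, -0.76, 0.49], [-0.60, -0.16, -0.78]]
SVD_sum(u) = [[-0.22, 0.21, 0.13], [-0.11, 0.1, 0.06], [0.05, -0.05, -0.03]] + [[-0.05, -0.08, 0.05], [0.04, 0.07, -0.05], [-0.12, -0.21, 0.14]] + [[0.06, 0.02, 0.08], [-0.15, -0.04, -0.20], [-0.08, -0.02, -0.10]]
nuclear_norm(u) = 0.99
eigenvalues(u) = [(-0.19+0.27j), (-0.19-0.27j), (0.32+0j)]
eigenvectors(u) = [[0.72+0.00j, (0.72-0j), 0.11+0.00j], [0.13+0.41j, (0.13-0.41j), -0.76+0.00j], [-0.02+0.54j, -0.02-0.54j, (0.64+0j)]]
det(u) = 0.04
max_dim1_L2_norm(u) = 0.36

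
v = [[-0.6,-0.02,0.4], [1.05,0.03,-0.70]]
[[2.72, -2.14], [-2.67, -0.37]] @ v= [[-3.88, -0.12, 2.59], [1.21, 0.04, -0.81]]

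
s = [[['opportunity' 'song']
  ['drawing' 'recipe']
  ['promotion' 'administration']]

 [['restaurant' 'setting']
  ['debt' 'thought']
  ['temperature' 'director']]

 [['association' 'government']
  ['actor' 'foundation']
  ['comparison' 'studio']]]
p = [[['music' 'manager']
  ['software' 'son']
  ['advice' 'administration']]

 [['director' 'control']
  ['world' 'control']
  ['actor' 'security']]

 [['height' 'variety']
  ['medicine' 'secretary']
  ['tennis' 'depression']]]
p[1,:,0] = ['director', 'world', 'actor']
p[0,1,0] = 'software'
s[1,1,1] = 'thought'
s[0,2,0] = 'promotion'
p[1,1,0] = 'world'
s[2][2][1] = 'studio'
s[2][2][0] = 'comparison'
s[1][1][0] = 'debt'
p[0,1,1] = 'son'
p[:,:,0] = [['music', 'software', 'advice'], ['director', 'world', 'actor'], ['height', 'medicine', 'tennis']]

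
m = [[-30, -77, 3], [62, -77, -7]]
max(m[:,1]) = -77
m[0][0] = -30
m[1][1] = -77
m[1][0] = 62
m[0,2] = 3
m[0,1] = -77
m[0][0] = -30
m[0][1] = -77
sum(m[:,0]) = 32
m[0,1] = -77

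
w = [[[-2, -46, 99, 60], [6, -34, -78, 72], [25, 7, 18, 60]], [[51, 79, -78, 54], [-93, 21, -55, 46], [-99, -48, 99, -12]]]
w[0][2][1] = 7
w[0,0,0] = -2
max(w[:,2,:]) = 99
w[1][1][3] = 46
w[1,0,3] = 54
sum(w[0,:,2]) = 39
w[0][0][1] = -46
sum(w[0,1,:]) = -34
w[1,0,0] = 51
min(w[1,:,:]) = -99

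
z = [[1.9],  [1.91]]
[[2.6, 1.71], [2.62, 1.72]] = z@[[1.37, 0.90]]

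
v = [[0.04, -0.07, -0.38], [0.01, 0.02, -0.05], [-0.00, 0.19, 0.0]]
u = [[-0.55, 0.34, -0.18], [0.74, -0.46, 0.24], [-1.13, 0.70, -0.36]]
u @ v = [[-0.02, 0.01, 0.19], [0.02, -0.02, -0.26], [-0.04, 0.02, 0.39]]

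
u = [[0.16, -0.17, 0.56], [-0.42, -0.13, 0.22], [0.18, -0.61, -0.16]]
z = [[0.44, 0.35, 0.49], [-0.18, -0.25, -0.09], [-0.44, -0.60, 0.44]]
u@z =[[-0.15,-0.24,0.34], [-0.26,-0.25,-0.10], [0.26,0.31,0.07]]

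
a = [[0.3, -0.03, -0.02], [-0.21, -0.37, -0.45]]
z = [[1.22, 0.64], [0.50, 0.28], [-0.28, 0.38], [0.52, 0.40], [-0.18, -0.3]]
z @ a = [[0.23, -0.27, -0.31],[0.09, -0.12, -0.14],[-0.16, -0.13, -0.17],[0.07, -0.16, -0.19],[0.01, 0.12, 0.14]]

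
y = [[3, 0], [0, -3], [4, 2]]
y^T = [[3, 0, 4], [0, -3, 2]]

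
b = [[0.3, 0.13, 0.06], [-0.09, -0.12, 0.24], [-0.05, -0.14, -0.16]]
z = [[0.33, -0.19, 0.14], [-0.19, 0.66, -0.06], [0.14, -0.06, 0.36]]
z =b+[[0.03, -0.32, 0.08], [-0.1, 0.78, -0.30], [0.19, 0.08, 0.52]]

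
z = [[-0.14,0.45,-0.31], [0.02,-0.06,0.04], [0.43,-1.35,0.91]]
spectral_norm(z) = 1.78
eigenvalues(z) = [0.7, 0.0, 0.0]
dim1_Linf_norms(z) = [0.45, 0.06, 1.35]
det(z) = 0.00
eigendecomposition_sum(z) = [[-0.15, 0.47, -0.31], [0.02, -0.06, 0.04], [0.43, -1.36, 0.91]] + [[0.01, -0.02, 0.00], [0.0, -0.0, 0.00], [-0.00, 0.0, -0.0]] + [[-0.00, 0.01, -0.0],[-0.0, 0.0, -0.00],[-0.00, 0.00, -0.0]]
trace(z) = 0.71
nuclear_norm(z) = 1.78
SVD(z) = [[-0.32, -0.94, 0.12], [0.04, -0.14, -0.99], [0.95, -0.31, 0.08]] @ diag([1.7774295217420955, 0.006635998408551627, 0.0005086892829128608]) @ [[0.25, -0.8, 0.54],  [-0.59, 0.31, 0.74],  [-0.77, -0.51, -0.39]]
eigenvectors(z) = [[-0.33, 0.97, -0.89], [0.04, 0.18, -0.42], [0.94, -0.19, -0.20]]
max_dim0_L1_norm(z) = 1.86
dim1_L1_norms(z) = [0.9, 0.12, 2.69]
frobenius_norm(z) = 1.78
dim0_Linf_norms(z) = [0.43, 1.35, 0.91]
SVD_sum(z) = [[-0.14, 0.45, -0.31], [0.02, -0.06, 0.04], [0.43, -1.35, 0.91]] + [[0.0, -0.00, -0.00], [0.00, -0.0, -0.00], [0.00, -0.00, -0.0]] + [[-0.00, -0.00, -0.0], [0.0, 0.00, 0.0], [-0.0, -0.0, -0.0]]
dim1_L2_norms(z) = [0.56, 0.07, 1.68]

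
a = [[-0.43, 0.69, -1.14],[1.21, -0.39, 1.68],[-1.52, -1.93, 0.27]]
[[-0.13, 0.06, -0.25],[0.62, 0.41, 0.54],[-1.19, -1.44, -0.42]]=a @[[0.47, 0.26, 0.09], [0.26, 0.57, 0.19], [0.09, 0.19, 0.30]]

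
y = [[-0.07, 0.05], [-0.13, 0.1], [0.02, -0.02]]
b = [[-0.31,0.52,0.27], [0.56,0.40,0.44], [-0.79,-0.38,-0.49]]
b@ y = [[-0.04, 0.03], [-0.08, 0.06], [0.09, -0.07]]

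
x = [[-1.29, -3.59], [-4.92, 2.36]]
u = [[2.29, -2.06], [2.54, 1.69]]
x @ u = [[-12.07, -3.41], [-5.27, 14.12]]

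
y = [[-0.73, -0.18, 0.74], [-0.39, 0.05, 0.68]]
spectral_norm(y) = 1.30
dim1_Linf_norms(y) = [0.74, 0.68]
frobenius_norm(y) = 1.32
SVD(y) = [[-0.81,  -0.59],[-0.59,  0.81]] @ diag([1.2970594607157042, 0.21802925346816693]) @ [[0.63, 0.09, -0.77], [0.53, 0.67, 0.51]]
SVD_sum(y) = [[-0.66,-0.09,0.81],[-0.48,-0.07,0.59]] + [[-0.07, -0.09, -0.07], [0.09, 0.12, 0.09]]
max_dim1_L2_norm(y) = 1.05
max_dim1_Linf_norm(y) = 0.74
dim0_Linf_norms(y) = [0.73, 0.18, 0.74]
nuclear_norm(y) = 1.52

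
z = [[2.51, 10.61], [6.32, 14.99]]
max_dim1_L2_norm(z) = 16.27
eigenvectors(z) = [[-0.93, -0.54],[0.36, -0.84]]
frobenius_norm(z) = 19.58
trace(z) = 17.50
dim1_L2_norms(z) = [10.9, 16.27]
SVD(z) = [[-0.55, -0.83], [-0.83, 0.55]] @ diag([19.525440015748533, 1.5072797323011708]) @ [[-0.34, -0.94], [0.94, -0.34]]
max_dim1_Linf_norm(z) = 14.99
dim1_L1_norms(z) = [13.12, 21.31]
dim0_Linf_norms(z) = [6.32, 14.99]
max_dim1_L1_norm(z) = 21.31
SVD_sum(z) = [[3.69,10.18], [5.53,15.27]] + [[-1.18, 0.43], [0.79, -0.28]]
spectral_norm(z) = 19.53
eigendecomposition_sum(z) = [[-1.24, 0.8], [0.47, -0.30]] + [[3.75, 9.81], [5.85, 15.29]]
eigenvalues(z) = [-1.55, 19.05]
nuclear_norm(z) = 21.03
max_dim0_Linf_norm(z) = 14.99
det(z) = -29.43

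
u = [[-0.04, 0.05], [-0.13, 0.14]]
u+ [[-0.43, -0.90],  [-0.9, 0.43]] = [[-0.47, -0.85],[-1.03, 0.57]]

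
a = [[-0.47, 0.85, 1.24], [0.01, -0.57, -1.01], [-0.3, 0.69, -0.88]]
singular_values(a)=[1.97, 1.11, 0.23]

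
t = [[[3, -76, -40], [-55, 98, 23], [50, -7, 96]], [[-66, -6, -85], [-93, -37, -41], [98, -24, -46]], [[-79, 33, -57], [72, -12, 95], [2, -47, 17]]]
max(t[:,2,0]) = 98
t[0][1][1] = 98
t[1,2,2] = -46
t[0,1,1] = 98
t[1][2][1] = -24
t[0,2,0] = 50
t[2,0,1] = 33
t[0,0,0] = 3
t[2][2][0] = 2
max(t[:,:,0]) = 98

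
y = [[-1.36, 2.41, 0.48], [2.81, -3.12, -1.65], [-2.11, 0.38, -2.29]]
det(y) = 10.681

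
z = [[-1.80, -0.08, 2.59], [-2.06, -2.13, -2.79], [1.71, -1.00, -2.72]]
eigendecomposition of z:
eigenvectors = [[-0.47,0.5,-0.65], [0.76,0.85,0.27], [-0.45,-0.17,0.72]]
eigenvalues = [0.79, -2.8, -4.64]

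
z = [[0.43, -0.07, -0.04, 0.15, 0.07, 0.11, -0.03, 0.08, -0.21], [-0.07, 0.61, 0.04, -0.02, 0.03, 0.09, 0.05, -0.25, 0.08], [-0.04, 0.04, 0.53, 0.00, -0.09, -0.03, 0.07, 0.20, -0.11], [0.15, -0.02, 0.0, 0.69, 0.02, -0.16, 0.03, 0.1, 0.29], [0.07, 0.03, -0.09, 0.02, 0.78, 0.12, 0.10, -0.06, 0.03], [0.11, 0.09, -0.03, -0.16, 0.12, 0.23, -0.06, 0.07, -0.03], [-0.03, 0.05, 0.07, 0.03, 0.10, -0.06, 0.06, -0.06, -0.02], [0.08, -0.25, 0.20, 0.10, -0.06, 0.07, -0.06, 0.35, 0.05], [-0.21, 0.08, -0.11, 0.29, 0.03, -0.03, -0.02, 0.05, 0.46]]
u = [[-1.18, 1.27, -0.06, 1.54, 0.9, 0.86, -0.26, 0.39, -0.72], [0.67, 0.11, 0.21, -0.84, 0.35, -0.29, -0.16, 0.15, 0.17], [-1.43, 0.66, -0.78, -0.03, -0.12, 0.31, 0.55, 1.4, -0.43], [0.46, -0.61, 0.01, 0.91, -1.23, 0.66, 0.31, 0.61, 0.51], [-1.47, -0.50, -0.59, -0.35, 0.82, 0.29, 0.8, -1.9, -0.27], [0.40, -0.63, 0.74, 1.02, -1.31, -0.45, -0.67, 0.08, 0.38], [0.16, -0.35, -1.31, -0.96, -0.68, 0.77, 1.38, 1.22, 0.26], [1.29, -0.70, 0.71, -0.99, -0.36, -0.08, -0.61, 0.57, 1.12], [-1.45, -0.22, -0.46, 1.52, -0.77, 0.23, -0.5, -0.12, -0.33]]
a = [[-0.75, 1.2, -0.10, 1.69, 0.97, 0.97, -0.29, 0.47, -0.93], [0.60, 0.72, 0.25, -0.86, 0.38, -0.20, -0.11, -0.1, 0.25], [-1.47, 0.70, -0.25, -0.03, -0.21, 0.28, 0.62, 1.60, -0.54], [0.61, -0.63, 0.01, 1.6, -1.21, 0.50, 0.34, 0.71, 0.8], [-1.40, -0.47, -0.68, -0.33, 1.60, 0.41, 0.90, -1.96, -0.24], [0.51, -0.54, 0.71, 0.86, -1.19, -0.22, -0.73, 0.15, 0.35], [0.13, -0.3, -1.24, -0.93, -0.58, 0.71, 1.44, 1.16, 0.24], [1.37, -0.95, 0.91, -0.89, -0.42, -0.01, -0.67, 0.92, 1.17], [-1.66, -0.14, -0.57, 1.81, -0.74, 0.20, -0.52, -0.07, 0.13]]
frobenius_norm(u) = 7.09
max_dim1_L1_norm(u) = 7.18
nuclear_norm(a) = 18.50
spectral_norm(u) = 4.39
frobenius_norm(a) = 7.60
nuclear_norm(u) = 16.14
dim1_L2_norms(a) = [2.81, 1.4, 2.46, 2.51, 3.19, 1.98, 2.61, 2.69, 2.69]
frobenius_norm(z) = 1.77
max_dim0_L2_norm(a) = 3.46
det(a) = -24.78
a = u + z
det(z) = 0.00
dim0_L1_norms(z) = [1.19, 1.24, 1.11, 1.46, 1.3, 0.9, 0.48, 1.22, 1.28]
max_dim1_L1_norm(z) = 1.46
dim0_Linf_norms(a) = [1.66, 1.2, 1.24, 1.81, 1.6, 0.97, 1.44, 1.96, 1.17]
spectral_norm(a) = 4.54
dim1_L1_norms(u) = [7.18, 2.95, 5.71, 5.31, 6.99, 5.68, 7.09, 6.43, 5.6]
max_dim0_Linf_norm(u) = 1.9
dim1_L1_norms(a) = [7.37, 3.47, 5.7, 6.41, 7.99, 5.26, 6.73, 7.31, 5.84]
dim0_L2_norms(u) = [3.2, 1.93, 2.0, 3.05, 2.46, 1.51, 2.03, 2.82, 1.62]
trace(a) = 5.19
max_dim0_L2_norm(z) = 0.81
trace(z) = 4.14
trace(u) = 1.05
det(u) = 0.00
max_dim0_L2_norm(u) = 3.2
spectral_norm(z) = 0.94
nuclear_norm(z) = 4.16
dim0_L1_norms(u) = [8.51, 5.05, 4.87, 8.16, 6.54, 3.94, 5.24, 6.44, 4.19]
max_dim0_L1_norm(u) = 8.51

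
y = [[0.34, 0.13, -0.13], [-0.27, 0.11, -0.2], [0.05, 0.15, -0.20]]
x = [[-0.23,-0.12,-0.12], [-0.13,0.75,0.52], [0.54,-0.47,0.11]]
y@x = [[-0.17,0.12,0.01], [-0.06,0.21,0.07], [-0.14,0.2,0.05]]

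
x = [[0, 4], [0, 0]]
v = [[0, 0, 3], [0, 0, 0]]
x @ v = [[0, 0, 0], [0, 0, 0]]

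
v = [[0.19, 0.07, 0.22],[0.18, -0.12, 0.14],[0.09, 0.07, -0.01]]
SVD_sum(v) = [[0.21, -0.01, 0.2], [0.17, -0.01, 0.16], [0.04, -0.00, 0.04]] + [[0.00, 0.08, 0.00], [-0.0, -0.11, -0.00], [0.0, 0.07, 0.00]] + [[-0.02, 0.0, 0.02], [0.02, -0.0, -0.02], [0.05, -0.00, -0.05]]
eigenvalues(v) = [0.31, -0.08, -0.17]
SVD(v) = [[-0.77, 0.50, -0.4], [-0.62, -0.73, 0.28], [-0.15, 0.46, 0.87]] @ diag([0.3723704213879848, 0.1553326938305761, 0.07817943145528117]) @ [[-0.73, 0.03, -0.68], [0.02, 1.0, 0.01], [0.68, -0.01, -0.73]]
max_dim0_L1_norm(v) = 0.46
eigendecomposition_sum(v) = [[0.21, 0.06, 0.17], [0.12, 0.03, 0.09], [0.08, 0.02, 0.07]] + [[-0.03, 0.03, 0.04],[-0.00, 0.0, 0.0],[0.04, -0.03, -0.06]] + [[0.01, -0.02, 0.00],  [0.07, -0.16, 0.04],  [-0.03, 0.08, -0.02]]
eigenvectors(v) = [[-0.83, -0.62, -0.10], [-0.45, -0.04, -0.89], [-0.33, 0.78, 0.45]]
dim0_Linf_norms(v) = [0.19, 0.12, 0.22]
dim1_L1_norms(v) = [0.48, 0.44, 0.17]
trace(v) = 0.06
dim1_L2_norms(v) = [0.3, 0.26, 0.11]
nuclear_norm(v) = 0.61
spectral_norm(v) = 0.37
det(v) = 0.00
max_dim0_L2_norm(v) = 0.28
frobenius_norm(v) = 0.41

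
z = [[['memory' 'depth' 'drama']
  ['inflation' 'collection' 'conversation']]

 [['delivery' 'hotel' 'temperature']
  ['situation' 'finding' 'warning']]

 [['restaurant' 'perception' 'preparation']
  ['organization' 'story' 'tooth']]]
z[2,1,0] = 'organization'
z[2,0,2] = 'preparation'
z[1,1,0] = 'situation'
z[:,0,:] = [['memory', 'depth', 'drama'], ['delivery', 'hotel', 'temperature'], ['restaurant', 'perception', 'preparation']]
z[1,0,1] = 'hotel'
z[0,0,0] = 'memory'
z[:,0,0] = ['memory', 'delivery', 'restaurant']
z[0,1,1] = 'collection'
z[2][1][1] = 'story'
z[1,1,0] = 'situation'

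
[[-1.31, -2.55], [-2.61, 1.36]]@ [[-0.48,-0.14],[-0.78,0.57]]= [[2.62, -1.27], [0.19, 1.14]]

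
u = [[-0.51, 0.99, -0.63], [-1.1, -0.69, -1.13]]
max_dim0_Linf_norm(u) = 1.13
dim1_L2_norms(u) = [1.28, 1.72]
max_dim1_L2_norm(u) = 1.72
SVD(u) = [[0.36, 0.93], [0.93, -0.36]] @ diag([1.785325427532192, 1.1885760883540422]) @ [[-0.68, -0.16, -0.72], [-0.07, 0.98, -0.16]]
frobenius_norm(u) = 2.14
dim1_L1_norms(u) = [2.13, 2.92]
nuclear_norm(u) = 2.97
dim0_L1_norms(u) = [1.61, 1.68, 1.76]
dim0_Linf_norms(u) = [1.1, 0.99, 1.13]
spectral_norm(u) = 1.79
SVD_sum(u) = [[-0.43,-0.10,-0.46], [-1.13,-0.27,-1.2]] + [[-0.08,1.09,-0.17], [0.03,-0.42,0.07]]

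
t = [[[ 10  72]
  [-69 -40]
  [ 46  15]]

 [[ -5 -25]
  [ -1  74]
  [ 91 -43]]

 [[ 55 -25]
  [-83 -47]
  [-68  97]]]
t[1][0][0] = -5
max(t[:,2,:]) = 97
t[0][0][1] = 72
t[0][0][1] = 72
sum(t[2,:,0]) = -96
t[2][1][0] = -83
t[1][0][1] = -25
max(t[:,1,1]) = 74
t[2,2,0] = -68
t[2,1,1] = -47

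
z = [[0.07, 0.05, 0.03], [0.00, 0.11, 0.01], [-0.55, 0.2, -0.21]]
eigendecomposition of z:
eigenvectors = [[0.13, 0.41, 0.54], [0.04, 0.10, 0.66], [-0.99, -0.91, -0.53]]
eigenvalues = [-0.15, 0.01, 0.1]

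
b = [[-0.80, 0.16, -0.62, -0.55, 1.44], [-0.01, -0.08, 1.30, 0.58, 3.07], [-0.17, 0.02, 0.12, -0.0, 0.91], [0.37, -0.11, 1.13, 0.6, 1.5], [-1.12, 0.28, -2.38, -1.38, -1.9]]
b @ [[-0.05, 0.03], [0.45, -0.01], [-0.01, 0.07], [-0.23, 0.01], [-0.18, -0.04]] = [[-0.01, -0.13],[-0.73, -0.03],[-0.15, -0.03],[-0.49, 0.04],[0.87, -0.14]]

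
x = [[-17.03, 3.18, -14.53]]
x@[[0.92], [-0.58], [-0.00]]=[[-17.51]]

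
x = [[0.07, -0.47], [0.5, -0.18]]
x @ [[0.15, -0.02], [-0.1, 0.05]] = [[0.06, -0.02], [0.09, -0.02]]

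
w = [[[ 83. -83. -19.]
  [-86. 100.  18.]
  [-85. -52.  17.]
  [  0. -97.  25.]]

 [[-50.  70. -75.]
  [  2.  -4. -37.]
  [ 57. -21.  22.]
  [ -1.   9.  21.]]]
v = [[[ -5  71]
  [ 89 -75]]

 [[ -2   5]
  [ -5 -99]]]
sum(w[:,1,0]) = -84.0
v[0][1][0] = 89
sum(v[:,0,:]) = 69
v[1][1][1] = -99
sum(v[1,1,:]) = -104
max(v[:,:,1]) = 71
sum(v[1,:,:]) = -101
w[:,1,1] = [100.0, -4.0]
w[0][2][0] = -85.0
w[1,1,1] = -4.0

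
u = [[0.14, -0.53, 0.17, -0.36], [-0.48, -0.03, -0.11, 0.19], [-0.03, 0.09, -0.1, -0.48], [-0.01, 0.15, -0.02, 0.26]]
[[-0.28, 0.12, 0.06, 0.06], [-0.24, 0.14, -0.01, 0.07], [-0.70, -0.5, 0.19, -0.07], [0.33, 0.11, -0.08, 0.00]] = u@ [[1.03, -0.21, -0.07, -0.17], [-0.11, -0.45, 0.02, -0.11], [0.04, 1.07, -0.22, 0.30], [1.37, 0.75, -0.34, 0.08]]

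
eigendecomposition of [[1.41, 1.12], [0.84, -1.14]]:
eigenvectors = [[0.96, -0.36], [0.28, 0.93]]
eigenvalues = [1.74, -1.47]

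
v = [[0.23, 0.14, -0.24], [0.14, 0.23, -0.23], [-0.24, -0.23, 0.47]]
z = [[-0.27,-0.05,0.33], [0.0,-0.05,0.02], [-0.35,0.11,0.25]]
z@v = [[-0.15,-0.13,0.23],  [-0.01,-0.02,0.02],  [-0.13,-0.08,0.18]]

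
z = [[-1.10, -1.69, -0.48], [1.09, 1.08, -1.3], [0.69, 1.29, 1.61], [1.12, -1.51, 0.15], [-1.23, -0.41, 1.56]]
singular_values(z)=[3.15, 2.76, 1.78]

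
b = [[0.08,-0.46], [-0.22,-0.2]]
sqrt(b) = [[0.38+0.19j, -0.35+0.42j], [-0.17+0.20j, 0.16+0.45j]]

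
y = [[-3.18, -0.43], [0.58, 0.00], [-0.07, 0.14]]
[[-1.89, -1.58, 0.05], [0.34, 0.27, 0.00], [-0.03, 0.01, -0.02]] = y@[[0.58, 0.46, 0.0],[0.11, 0.27, -0.12]]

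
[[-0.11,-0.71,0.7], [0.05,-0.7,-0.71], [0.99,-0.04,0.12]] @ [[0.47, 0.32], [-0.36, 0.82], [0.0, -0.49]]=[[0.20,-0.96], [0.28,-0.21], [0.48,0.23]]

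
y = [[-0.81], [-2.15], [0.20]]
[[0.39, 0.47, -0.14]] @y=[[-1.35]]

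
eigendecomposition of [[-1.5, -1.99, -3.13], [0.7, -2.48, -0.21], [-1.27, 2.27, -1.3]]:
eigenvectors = [[-0.69+0.00j, 0.82+0.00j, 0.82-0.00j], [(0.3+0j), 0.38-0.08j, 0.38+0.08j], [(-0.66+0j), -0.42-0.05j, -0.42+0.05j]]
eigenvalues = [(-3.64+0j), (-0.82+0.39j), (-0.82-0.39j)]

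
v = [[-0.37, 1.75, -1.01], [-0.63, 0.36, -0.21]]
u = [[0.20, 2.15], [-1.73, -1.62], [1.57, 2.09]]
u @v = [[-1.43, 1.12, -0.65],  [1.66, -3.61, 2.09],  [-1.90, 3.50, -2.02]]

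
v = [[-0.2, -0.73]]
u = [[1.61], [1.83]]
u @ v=[[-0.32, -1.18], [-0.37, -1.34]]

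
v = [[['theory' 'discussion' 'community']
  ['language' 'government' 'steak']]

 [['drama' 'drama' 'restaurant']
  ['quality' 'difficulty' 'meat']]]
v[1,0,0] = 'drama'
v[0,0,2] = 'community'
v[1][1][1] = 'difficulty'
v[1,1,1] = 'difficulty'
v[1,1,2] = 'meat'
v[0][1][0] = 'language'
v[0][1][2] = 'steak'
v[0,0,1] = 'discussion'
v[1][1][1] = 'difficulty'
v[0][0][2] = 'community'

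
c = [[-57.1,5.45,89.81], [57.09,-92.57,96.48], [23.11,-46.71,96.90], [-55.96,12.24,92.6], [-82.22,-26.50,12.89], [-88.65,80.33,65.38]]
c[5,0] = -88.65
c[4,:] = [-82.22, -26.5, 12.89]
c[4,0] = -82.22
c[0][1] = 5.45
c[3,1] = 12.24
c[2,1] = -46.71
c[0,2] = 89.81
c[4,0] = -82.22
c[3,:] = [-55.96, 12.24, 92.6]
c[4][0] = -82.22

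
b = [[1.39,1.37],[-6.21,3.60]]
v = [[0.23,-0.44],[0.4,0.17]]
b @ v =[[0.87, -0.38], [0.01, 3.34]]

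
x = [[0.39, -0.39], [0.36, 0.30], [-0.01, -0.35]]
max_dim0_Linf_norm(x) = 0.39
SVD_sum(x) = [[0.19, -0.47], [-0.05, 0.13], [0.12, -0.30]] + [[0.2, 0.08], [0.41, 0.17], [-0.13, -0.05]]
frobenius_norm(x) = 0.80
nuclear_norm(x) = 1.13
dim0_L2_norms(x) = [0.53, 0.6]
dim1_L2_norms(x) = [0.55, 0.47, 0.35]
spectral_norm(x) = 0.62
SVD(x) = [[0.82, 0.41], [-0.23, 0.87], [0.52, -0.27]] @ diag([0.6174022314769645, 0.5149897907408113]) @ [[0.38, -0.93], [0.93, 0.38]]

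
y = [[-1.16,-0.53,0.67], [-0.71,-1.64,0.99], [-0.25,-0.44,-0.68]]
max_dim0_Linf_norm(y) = 1.64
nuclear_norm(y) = 3.97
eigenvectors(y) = [[(0.86+0j), -0.40+0.05j, -0.40-0.05j], [(-0.47+0j), (-0.74+0j), -0.74-0.00j], [0.19+0.00j, (-0.48-0.24j), -0.48+0.24j]]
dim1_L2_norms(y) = [1.44, 2.04, 0.85]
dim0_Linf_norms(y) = [1.16, 1.64, 0.99]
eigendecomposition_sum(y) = [[(-0.51+0j), 0.35-0.00j, -0.11+0.00j], [0.28-0.00j, -0.19+0.00j, 0.06-0.00j], [(-0.11+0j), (0.08-0j), -0.02+0.00j]] + [[-0.32-0.39j,(-0.44-0.31j),0.39+1.03j], [(-0.49-0.79j),(-0.72-0.67j),(0.46+1.96j)], [-0.07-0.68j,(-0.26-0.67j),(-0.33+1.43j)]] + [[-0.32+0.39j, -0.44+0.31j, 0.39-1.03j], [-0.49+0.79j, -0.72+0.67j, (0.46-1.96j)], [(-0.07+0.68j), -0.26+0.67j, -0.33-1.43j]]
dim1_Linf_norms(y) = [1.16, 1.64, 0.68]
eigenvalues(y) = [(-0.73+0j), (-1.38+0.37j), (-1.38-0.37j)]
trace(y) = -3.48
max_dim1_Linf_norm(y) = 1.64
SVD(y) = [[-0.54, 0.30, 0.78], [-0.84, -0.15, -0.53], [-0.05, -0.94, 0.33]] @ diag([2.3903982173233196, 0.8554597630517419, 0.7224160549274611]) @ [[0.52, 0.7, -0.49],  [-0.02, 0.58, 0.82],  [-0.86, 0.41, -0.31]]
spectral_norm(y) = 2.39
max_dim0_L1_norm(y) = 2.61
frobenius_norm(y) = 2.64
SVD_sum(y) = [[-0.67, -0.91, 0.63], [-1.04, -1.41, 0.97], [-0.06, -0.08, 0.05]] + [[-0.00, 0.15, 0.21], [0.0, -0.07, -0.1], [0.01, -0.46, -0.66]] + [[-0.48, 0.23, -0.17], [0.32, -0.16, 0.12], [-0.21, 0.1, -0.07]]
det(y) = -1.48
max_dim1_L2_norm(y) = 2.04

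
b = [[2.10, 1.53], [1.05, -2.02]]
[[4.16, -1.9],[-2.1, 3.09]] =b @ [[0.89, 0.15], [1.5, -1.45]]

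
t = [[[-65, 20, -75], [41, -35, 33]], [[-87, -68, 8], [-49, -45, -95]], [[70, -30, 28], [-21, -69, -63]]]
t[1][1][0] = -49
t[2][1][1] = -69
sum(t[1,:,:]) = -336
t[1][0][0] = -87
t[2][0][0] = 70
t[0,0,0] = -65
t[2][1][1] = -69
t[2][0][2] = 28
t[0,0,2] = -75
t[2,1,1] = -69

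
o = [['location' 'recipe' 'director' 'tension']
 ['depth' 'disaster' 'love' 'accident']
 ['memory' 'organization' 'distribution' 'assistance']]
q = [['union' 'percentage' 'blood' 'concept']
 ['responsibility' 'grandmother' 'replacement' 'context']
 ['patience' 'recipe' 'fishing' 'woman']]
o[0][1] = 'recipe'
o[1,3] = 'accident'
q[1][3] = 'context'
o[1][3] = 'accident'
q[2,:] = ['patience', 'recipe', 'fishing', 'woman']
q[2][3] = 'woman'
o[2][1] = 'organization'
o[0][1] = 'recipe'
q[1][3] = 'context'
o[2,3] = 'assistance'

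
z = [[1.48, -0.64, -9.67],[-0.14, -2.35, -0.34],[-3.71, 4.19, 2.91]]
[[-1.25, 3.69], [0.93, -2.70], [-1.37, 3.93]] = z@[[0.02, -0.05],[-0.42, 1.22],[0.16, -0.47]]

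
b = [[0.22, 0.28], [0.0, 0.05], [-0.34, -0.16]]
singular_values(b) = [0.5, 0.13]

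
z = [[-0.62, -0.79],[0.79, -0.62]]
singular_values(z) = [1.0, 1.0]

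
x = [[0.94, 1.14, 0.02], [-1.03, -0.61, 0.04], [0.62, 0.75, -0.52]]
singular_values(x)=[2.12, 0.47, 0.32]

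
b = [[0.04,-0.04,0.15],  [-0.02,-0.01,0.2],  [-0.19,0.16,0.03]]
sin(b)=[[0.04, -0.04, 0.15], [-0.02, -0.01, 0.2], [-0.19, 0.16, 0.03]]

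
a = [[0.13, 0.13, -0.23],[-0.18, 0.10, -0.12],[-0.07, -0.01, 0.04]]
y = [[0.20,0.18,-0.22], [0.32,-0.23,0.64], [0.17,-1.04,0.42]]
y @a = [[0.01, 0.05, -0.08], [0.04, 0.01, -0.02], [0.18, -0.09, 0.1]]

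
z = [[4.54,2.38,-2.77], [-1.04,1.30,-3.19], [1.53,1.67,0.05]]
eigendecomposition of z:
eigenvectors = [[(-0.73+0j),  0.15+0.55j,  (0.15-0.55j)], [(0.68+0j),  (-0.71+0j),  (-0.71-0j)], [0.01+0.00j,  (0.06+0.4j),  (0.06-0.4j)]]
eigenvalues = [(2.35+0j), (1.77+2.6j), (1.77-2.6j)]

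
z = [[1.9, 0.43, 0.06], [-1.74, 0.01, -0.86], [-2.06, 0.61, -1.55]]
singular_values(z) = [3.64, 1.16, 0.12]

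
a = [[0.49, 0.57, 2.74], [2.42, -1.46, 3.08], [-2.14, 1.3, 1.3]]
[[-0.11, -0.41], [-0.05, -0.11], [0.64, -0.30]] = a @[[-0.50, -0.04], [-0.48, -0.20], [0.15, -0.10]]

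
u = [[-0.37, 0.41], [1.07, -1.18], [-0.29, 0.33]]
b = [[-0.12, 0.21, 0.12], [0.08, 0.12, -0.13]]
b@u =[[0.23,-0.26], [0.14,-0.15]]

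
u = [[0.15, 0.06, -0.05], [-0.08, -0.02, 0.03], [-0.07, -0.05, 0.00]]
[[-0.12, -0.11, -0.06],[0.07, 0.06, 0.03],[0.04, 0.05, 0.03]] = u@[[-0.59,-0.57,-0.3], [-0.07,-0.13,-0.09], [0.59,0.43,0.17]]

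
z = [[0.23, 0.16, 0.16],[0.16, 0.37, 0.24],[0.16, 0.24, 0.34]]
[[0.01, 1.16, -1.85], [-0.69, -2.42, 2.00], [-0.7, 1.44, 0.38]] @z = [[-0.11, -0.01, -0.35], [-0.23, -0.53, -0.01], [0.13, 0.51, 0.36]]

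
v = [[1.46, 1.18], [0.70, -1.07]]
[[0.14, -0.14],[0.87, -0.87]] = v@[[0.49, -0.49], [-0.49, 0.49]]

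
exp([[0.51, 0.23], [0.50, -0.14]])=[[1.74,0.29], [0.62,0.93]]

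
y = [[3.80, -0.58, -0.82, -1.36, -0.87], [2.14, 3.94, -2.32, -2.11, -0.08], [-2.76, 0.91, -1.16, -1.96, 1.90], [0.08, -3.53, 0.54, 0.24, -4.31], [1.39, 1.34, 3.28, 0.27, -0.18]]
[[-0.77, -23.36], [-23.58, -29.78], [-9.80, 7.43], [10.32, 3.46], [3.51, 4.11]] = y @ [[0.70, -4.91], [-3.91, -1.91], [2.27, 4.10], [2.04, 1.01], [1.22, 1.24]]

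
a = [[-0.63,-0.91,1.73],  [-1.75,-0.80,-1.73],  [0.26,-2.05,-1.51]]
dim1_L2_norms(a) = [2.05, 2.59, 2.56]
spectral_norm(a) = 3.28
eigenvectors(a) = [[0.57+0.00j, (-0.55-0.22j), -0.55+0.22j], [(-0.68+0j), (0.25-0.18j), 0.25+0.18j], [(0.46+0j), (0.74+0j), (0.74-0j)]]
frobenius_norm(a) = 4.18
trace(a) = -2.94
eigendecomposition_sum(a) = [[0.54+0.00j, (-0.67-0j), 0.63-0.00j], [(-0.64+0j), 0.80+0.00j, -0.74+0.00j], [(0.44+0j), -0.54-0.00j, 0.50-0.00j]] + [[-0.59+1.65j, (-0.12+1.91j), 0.55+0.78j], [-0.55-0.72j, (-0.8-0.59j), (-0.49+0.02j)], [-0.09-2.19j, (-0.75-2.28j), -1.01-0.65j]] + [[(-0.59-1.65j), (-0.12-1.91j), (0.55-0.78j)],[(-0.55+0.72j), -0.80+0.59j, (-0.49-0.02j)],[-0.09+2.19j, -0.75+2.28j, (-1.01+0.65j)]]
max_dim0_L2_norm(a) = 2.88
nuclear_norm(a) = 6.93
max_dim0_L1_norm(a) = 4.97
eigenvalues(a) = [(1.84+0j), (-2.39+0.41j), (-2.39-0.41j)]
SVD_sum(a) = [[0.20, 0.38, 0.57], [-0.64, -1.23, -1.83], [-0.62, -1.19, -1.78]] + [[-0.61,-1.4,1.15], [-0.03,-0.08,0.06], [-0.16,-0.37,0.31]] + [[-0.22, 0.1, 0.01],  [-1.08, 0.5, 0.04],  [1.04, -0.49, -0.04]]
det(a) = 10.85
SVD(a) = [[0.22, 0.97, -0.14], [-0.7, 0.05, -0.71], [-0.68, 0.26, 0.69]] @ diag([3.278811997453462, 1.9778292078143616, 1.6736437823120098]) @ [[0.28, 0.54, 0.8], [-0.32, -0.73, 0.60], [0.91, -0.42, -0.03]]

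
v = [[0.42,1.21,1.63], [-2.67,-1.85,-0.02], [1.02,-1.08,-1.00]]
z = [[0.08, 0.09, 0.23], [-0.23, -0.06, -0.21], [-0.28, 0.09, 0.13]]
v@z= [[-0.7, 0.11, 0.05], [0.22, -0.13, -0.23], [0.61, 0.07, 0.33]]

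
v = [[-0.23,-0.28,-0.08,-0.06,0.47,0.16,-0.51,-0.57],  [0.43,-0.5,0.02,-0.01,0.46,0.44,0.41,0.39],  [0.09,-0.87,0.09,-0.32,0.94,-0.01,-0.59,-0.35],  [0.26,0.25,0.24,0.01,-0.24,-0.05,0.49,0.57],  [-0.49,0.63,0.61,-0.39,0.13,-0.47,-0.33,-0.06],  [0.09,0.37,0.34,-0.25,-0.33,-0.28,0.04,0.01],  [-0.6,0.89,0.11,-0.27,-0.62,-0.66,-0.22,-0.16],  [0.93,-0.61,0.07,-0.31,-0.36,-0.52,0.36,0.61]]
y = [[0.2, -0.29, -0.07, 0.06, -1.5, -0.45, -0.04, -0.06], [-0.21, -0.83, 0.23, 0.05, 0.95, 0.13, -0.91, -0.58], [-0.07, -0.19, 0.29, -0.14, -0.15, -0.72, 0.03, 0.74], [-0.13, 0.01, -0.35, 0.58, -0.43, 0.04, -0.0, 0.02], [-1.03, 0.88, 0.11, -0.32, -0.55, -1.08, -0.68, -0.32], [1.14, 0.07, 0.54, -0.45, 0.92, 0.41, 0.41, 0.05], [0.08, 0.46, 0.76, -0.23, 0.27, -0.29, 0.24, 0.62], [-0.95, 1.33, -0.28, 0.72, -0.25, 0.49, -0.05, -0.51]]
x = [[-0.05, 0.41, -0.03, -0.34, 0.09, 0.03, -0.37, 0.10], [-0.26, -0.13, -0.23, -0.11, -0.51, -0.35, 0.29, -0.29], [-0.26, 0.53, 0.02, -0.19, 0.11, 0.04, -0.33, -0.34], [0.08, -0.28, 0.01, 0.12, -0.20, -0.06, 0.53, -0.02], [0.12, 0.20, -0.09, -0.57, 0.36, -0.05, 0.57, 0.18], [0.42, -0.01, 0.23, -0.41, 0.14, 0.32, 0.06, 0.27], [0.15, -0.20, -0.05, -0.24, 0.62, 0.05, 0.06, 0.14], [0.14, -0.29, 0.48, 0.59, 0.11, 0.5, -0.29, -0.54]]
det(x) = 0.00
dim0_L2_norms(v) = [1.34, 1.69, 0.76, 0.7, 1.42, 1.11, 1.14, 1.15]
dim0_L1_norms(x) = [1.48, 2.05, 1.14, 2.57, 2.14, 1.4, 2.5, 1.88]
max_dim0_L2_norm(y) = 2.16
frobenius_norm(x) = 2.35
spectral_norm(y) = 2.83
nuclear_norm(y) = 10.10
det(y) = 0.00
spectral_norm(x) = 1.42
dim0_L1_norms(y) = [3.81, 4.06, 2.63, 2.55, 5.02, 3.61, 2.36, 2.9]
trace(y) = -0.17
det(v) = -0.00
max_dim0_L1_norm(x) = 2.57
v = x @ y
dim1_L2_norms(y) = [1.61, 1.69, 1.11, 0.81, 2.0, 1.73, 1.2, 1.96]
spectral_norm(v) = 2.29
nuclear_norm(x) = 5.19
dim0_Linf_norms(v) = [0.93, 0.89, 0.61, 0.39, 0.94, 0.66, 0.59, 0.61]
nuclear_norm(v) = 6.80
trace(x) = 0.16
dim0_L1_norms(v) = [3.12, 4.4, 1.56, 1.62, 3.55, 2.59, 2.95, 2.72]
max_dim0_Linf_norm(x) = 0.62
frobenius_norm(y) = 4.43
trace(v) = -0.39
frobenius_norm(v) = 3.40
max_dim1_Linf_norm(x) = 0.62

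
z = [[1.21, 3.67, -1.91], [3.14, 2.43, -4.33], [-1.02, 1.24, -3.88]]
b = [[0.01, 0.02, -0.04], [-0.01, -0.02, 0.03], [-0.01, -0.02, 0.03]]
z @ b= [[-0.01, -0.01, 0.0], [0.05, 0.1, -0.18], [0.02, 0.03, -0.04]]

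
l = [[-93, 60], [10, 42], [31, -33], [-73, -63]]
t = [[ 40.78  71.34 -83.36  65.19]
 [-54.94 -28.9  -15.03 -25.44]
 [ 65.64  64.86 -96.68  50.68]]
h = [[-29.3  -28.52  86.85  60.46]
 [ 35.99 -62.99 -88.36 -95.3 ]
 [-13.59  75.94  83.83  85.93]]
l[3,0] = -73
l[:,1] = [60, 42, -33, -63]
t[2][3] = 50.68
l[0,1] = 60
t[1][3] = -25.44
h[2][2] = 83.83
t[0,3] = 65.19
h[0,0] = -29.3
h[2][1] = 75.94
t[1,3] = -25.44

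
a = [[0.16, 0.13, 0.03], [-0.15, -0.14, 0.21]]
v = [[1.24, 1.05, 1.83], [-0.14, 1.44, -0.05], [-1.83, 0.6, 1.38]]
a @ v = [[0.13, 0.37, 0.33], [-0.55, -0.23, 0.02]]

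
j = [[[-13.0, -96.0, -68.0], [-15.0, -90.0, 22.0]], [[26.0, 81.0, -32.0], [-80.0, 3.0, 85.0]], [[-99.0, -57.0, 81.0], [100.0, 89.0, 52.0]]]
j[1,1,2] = 85.0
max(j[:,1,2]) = 85.0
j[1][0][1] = 81.0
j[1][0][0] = 26.0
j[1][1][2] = 85.0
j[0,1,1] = -90.0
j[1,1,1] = 3.0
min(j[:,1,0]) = -80.0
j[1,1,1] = 3.0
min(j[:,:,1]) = -96.0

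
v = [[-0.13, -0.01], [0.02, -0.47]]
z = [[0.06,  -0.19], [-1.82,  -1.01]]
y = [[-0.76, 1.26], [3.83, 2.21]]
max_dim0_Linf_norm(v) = 0.47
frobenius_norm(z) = 2.09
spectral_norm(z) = 2.08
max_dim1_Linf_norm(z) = 1.82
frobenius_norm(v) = 0.49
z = v @ y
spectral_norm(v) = 0.47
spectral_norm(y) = 4.42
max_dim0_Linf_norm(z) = 1.82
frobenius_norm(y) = 4.66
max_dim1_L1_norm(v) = 0.49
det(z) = -0.41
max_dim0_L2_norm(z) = 1.82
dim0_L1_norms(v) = [0.15, 0.48]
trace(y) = 1.45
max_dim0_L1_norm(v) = 0.48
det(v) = 0.06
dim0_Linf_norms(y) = [3.83, 2.21]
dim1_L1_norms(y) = [2.02, 6.04]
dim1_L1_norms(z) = [0.25, 2.83]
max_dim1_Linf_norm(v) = 0.47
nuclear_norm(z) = 2.28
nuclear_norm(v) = 0.60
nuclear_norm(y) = 5.89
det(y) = -6.51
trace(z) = -0.95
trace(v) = -0.60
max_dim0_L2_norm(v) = 0.47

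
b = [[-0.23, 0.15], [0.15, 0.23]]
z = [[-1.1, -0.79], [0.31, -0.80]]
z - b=[[-0.87, -0.94], [0.16, -1.03]]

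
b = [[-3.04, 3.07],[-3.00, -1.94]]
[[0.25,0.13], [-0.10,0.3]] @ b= [[-1.15, 0.52], [-0.60, -0.89]]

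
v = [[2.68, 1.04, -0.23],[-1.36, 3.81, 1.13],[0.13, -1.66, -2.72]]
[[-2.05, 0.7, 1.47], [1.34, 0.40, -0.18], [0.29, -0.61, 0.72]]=v @ [[-0.83, 0.22, 0.43],  [0.12, 0.14, 0.22],  [-0.22, 0.15, -0.38]]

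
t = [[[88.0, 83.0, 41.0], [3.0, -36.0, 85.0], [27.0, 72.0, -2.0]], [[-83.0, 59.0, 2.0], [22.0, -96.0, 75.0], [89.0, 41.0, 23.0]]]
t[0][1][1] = -36.0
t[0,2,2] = -2.0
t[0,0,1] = 83.0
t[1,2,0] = 89.0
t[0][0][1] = 83.0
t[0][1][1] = -36.0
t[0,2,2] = -2.0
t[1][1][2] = 75.0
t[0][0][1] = 83.0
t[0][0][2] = 41.0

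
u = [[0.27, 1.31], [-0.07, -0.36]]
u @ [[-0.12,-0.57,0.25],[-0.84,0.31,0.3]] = [[-1.13, 0.25, 0.46], [0.31, -0.07, -0.13]]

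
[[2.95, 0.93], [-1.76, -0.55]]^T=[[2.95, -1.76], [0.93, -0.55]]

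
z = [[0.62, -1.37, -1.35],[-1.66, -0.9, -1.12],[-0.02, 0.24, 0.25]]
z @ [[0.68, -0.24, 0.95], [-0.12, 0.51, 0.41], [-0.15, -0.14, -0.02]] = [[0.79, -0.66, 0.05], [-0.85, 0.10, -1.92], [-0.08, 0.09, 0.07]]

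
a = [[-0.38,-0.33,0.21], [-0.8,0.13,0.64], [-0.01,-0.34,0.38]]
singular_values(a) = [1.14, 0.51, 0.24]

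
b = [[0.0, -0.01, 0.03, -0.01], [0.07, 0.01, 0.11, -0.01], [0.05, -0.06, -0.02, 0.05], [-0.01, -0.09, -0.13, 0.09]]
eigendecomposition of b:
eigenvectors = [[(-0-0.07j), -0.00+0.07j, 0.25+0.00j, 0.70+0.00j],[-0.18-0.44j, (-0.18+0.44j), -0.35+0.00j, 0.25+0.00j],[0.40-0.24j, 0.40+0.24j, (-0.26+0j), -0.55+0.00j],[0.75+0.00j, (0.75-0j), (-0.86+0j), (-0.38+0j)]]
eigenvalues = [(0.04+0.1j), (0.04-0.1j), (0.02+0j), (-0.02+0j)]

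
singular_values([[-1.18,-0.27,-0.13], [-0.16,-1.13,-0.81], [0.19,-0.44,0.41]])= [1.54, 1.06, 0.58]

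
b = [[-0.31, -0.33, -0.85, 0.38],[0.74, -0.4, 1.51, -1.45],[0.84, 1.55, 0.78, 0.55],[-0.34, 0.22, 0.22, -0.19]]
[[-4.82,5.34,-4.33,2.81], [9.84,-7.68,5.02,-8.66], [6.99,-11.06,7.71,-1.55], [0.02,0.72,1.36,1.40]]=b@[[4.83, -5.07, 0.43, -4.48], [3.02, -1.42, 2.97, 2.29], [0.80, -4.66, 3.68, -2.23], [-4.32, -1.75, -0.23, 0.73]]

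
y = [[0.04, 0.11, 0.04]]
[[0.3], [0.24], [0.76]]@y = [[0.01, 0.03, 0.01], [0.01, 0.03, 0.01], [0.03, 0.08, 0.03]]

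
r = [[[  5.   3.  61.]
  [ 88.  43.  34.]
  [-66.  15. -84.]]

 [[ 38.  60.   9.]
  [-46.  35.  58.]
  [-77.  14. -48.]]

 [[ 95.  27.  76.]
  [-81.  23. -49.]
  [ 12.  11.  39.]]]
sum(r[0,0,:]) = 69.0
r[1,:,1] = [60.0, 35.0, 14.0]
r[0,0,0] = 5.0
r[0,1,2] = 34.0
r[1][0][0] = 38.0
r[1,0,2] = 9.0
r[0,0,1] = 3.0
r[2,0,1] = 27.0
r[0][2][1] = 15.0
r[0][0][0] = 5.0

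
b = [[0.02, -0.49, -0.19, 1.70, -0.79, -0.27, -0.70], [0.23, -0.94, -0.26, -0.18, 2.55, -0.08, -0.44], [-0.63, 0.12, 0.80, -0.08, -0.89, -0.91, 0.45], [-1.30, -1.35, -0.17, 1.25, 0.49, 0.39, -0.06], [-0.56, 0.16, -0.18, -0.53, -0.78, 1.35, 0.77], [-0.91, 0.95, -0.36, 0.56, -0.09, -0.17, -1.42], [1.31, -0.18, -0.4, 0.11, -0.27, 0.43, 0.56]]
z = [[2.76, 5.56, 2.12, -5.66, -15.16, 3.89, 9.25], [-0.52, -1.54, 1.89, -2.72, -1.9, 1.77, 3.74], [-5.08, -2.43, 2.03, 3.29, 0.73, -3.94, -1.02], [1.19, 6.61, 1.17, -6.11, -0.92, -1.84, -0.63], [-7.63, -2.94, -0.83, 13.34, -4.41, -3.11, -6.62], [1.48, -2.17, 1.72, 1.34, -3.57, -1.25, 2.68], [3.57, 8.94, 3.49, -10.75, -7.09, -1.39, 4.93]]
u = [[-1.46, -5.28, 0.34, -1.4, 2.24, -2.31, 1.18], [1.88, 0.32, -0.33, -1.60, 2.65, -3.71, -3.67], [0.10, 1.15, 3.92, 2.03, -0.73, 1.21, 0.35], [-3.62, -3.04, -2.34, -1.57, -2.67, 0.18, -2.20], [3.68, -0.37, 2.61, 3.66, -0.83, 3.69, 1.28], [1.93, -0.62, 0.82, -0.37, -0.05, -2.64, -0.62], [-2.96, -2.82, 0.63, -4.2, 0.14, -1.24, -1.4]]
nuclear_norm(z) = 65.32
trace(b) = 0.74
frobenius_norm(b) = 5.56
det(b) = 0.04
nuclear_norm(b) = 12.25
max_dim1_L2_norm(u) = 7.06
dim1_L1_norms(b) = [4.16, 4.68, 3.88, 5.01, 4.33, 4.46, 3.26]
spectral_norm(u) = 11.34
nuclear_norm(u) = 35.52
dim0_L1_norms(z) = [22.23, 30.19, 13.25, 43.21, 33.78, 17.19, 28.87]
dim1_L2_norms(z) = [20.14, 5.86, 7.98, 9.4, 17.85, 5.76, 17.23]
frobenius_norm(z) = 35.22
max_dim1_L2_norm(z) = 20.14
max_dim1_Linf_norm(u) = 5.28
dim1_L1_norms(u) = [14.21, 14.16, 9.49, 15.62, 16.12, 7.05, 13.39]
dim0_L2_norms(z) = [10.4, 13.27, 5.42, 19.57, 17.81, 7.1, 13.28]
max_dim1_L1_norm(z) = 44.4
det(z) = -563.82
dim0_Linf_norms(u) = [3.68, 5.28, 3.92, 4.2, 2.67, 3.71, 3.67]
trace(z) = -3.59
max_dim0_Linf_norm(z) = 15.16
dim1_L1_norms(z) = [44.4, 14.08, 18.52, 18.47, 38.88, 14.21, 40.16]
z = u @ b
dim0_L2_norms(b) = [2.24, 1.98, 1.05, 2.26, 2.97, 1.76, 1.95]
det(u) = -21876.79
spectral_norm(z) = 28.91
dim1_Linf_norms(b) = [1.7, 2.55, 0.91, 1.35, 1.35, 1.42, 1.31]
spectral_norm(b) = 3.27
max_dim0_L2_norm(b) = 2.97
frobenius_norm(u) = 15.81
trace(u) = -3.66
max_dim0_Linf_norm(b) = 2.55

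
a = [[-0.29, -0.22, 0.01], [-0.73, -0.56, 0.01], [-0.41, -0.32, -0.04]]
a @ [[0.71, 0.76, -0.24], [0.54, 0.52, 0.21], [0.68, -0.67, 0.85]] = [[-0.32, -0.34, 0.03], [-0.81, -0.85, 0.07], [-0.49, -0.45, -0.0]]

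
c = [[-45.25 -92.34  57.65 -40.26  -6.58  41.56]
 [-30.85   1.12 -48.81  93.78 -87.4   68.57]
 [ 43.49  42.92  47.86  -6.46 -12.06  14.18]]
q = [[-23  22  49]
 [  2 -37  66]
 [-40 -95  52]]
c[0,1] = -92.34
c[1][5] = 68.57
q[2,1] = -95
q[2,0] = -40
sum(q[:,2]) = 167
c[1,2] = -48.81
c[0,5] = 41.56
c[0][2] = 57.65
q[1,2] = 66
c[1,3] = 93.78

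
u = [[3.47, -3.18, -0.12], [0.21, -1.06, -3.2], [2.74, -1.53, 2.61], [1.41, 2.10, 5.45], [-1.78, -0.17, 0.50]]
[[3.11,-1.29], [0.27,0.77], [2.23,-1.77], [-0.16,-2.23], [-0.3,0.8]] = u @ [[0.28, -0.50],[-0.68, -0.13],[0.16, -0.23]]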